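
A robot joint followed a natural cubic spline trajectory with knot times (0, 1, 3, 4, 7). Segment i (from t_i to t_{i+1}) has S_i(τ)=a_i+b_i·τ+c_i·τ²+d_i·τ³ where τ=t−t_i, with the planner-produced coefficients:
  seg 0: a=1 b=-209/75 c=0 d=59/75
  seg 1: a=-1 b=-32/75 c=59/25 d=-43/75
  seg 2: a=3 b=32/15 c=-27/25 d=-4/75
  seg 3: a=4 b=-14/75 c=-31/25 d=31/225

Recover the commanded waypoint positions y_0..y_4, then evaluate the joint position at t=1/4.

y_0=1 y_1=-1 y_2=3 y_3=4 y_4=-4
S(1/4) = 101/320

y_0 = S_0(0) = a_0 = 1
y_1 = S_1(0) = a_1 = -1
y_2 = S_2(0) = a_2 = 3
y_3 = S_3(0) = a_3 = 4
y_4 = S_3(3) = -4
t_q=1/4 is in segment 0 (τ=1/4); S_0(τ)=101/320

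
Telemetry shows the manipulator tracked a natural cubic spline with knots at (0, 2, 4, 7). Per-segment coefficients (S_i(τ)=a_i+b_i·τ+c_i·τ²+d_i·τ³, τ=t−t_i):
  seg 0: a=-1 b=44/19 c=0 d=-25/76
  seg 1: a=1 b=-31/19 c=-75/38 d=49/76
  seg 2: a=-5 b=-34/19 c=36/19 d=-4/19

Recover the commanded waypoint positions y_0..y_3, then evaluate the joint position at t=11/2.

y_0=-1 y_1=1 y_2=-5 y_3=1
S(11/2) = -157/38

y_0 = S_0(0) = a_0 = -1
y_1 = S_1(0) = a_1 = 1
y_2 = S_2(0) = a_2 = -5
y_3 = S_2(3) = 1
t_q=11/2 is in segment 2 (τ=3/2); S_2(τ)=-157/38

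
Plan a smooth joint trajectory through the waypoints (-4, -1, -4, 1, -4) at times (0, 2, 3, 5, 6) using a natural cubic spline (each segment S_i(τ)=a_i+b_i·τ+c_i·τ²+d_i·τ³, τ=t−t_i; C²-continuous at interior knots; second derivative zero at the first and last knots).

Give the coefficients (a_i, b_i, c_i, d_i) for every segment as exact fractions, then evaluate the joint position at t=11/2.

Δ: Δ0=3/2, Δ1=-3, Δ2=5/2, Δ3=-5
row 1: diag=6, rhs=-27; c'=1/6, d'=-9/2
row 2: denom=6−1·1/6=35/6; d'=(33−1·-9/2)/(35/6)=45/7
row 3: denom=6−2·12/35=186/35; d'=(-45−2·45/7)/(186/35)=-675/62
back: M3=-675/62
back: M2=45/7−12/35·-675/62=315/31
back: M1=-9/2−1/6·315/31=-192/31
M: M0=0, M1=-192/31, M2=315/31, M3=-675/62, M4=0
seg 0: a=-4, c=M0/2=0, d=(M1−M0)/(6·2)=-16/31, b=Δ0−h0·(2M0+M1)/6=221/62
seg 1: a=-1, c=M1/2=-96/31, d=(M2−M1)/(6·1)=169/62, b=Δ1−h1·(2M1+M2)/6=-163/62
seg 2: a=-4, c=M2/2=315/62, d=(M3−M2)/(6·2)=-435/248, b=Δ2−h2·(2M2+M3)/6=-20/31
seg 3: a=1, c=M3/2=-675/124, d=(M4−M3)/(6·1)=225/124, b=Δ3−h3·(2M3+M4)/6=-85/62
t_q=11/2 → seg 3, τ=1/2; S=1+-85/62·τ+-675/124·τ²+225/124·τ³=-813/992

  seg 0: a=-4 b=221/62 c=0 d=-16/31
  seg 1: a=-1 b=-163/62 c=-96/31 d=169/62
  seg 2: a=-4 b=-20/31 c=315/62 d=-435/248
  seg 3: a=1 b=-85/62 c=-675/124 d=225/124
S(11/2) = -813/992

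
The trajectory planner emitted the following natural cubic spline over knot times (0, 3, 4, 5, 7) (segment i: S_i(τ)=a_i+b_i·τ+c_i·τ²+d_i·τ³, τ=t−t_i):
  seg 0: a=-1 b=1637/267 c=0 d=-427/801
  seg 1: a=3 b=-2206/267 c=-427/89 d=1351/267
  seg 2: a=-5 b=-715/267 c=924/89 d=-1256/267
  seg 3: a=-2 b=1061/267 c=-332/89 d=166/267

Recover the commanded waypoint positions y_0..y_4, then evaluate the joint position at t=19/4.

y_0 = S_0(0) = a_0 = -1
y_1 = S_1(0) = a_1 = 3
y_2 = S_2(0) = a_2 = -5
y_3 = S_3(0) = a_3 = -2
y_4 = S_3(2) = -4
t_q=19/4 is in segment 2 (τ=3/4); S_2(τ)=-2245/712

y_0=-1 y_1=3 y_2=-5 y_3=-2 y_4=-4
S(19/4) = -2245/712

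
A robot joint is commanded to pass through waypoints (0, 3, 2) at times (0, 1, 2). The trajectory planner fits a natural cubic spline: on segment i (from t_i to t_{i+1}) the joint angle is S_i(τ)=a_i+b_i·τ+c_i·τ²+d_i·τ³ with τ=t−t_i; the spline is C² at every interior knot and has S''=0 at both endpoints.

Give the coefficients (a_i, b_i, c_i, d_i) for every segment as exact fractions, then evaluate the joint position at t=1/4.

  seg 0: a=0 b=4 c=0 d=-1
  seg 1: a=3 b=1 c=-3 d=1
S(1/4) = 63/64

Δ: Δ0=3, Δ1=-1
row 1: diag=4, rhs=-24; c'=1/4, d'=-6
back: M1=-6
M: M0=0, M1=-6, M2=0
seg 0: a=0, c=M0/2=0, d=(M1−M0)/(6·1)=-1, b=Δ0−h0·(2M0+M1)/6=4
seg 1: a=3, c=M1/2=-3, d=(M2−M1)/(6·1)=1, b=Δ1−h1·(2M1+M2)/6=1
t_q=1/4 → seg 0, τ=1/4; S=0+4·τ+0·τ²+-1·τ³=63/64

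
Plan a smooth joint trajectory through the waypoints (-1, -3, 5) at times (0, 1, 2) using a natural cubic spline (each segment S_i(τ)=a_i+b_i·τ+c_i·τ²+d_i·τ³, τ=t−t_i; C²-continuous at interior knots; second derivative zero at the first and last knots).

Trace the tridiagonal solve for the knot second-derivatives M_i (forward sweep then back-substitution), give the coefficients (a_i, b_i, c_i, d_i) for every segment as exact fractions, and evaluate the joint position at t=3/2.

  seg 0: a=-1 b=-9/2 c=0 d=5/2
  seg 1: a=-3 b=3 c=15/2 d=-5/2
S(3/2) = 1/16

Δ: Δ0=-2, Δ1=8
row 1: diag=4, rhs=60; c'=1/4, d'=15
back: M1=15
M: M0=0, M1=15, M2=0
seg 0: a=-1, c=M0/2=0, d=(M1−M0)/(6·1)=5/2, b=Δ0−h0·(2M0+M1)/6=-9/2
seg 1: a=-3, c=M1/2=15/2, d=(M2−M1)/(6·1)=-5/2, b=Δ1−h1·(2M1+M2)/6=3
t_q=3/2 → seg 1, τ=1/2; S=-3+3·τ+15/2·τ²+-5/2·τ³=1/16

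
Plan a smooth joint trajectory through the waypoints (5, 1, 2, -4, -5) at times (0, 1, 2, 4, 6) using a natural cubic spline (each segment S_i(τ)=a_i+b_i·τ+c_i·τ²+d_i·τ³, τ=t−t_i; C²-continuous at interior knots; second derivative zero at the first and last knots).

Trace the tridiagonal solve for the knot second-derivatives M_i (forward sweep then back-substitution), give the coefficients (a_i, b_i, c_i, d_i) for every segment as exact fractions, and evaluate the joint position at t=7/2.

Δ: Δ0=-4, Δ1=1, Δ2=-3, Δ3=-1/2
row 1: diag=4, rhs=30; c'=1/4, d'=15/2
row 2: denom=6−1·1/4=23/4; d'=(-24−1·15/2)/(23/4)=-126/23
row 3: denom=8−2·8/23=168/23; d'=(15−2·-126/23)/(168/23)=199/56
back: M3=199/56
back: M2=-126/23−8/23·199/56=-47/7
back: M1=15/2−1/4·-47/7=257/28
M: M0=0, M1=257/28, M2=-47/7, M3=199/56, M4=0
seg 0: a=5, c=M0/2=0, d=(M1−M0)/(6·1)=257/168, b=Δ0−h0·(2M0+M1)/6=-929/168
seg 1: a=1, c=M1/2=257/56, d=(M2−M1)/(6·1)=-445/168, b=Δ1−h1·(2M1+M2)/6=-79/84
seg 2: a=2, c=M2/2=-47/14, d=(M3−M2)/(6·2)=575/672, b=Δ2−h2·(2M2+M3)/6=7/24
seg 3: a=-4, c=M3/2=199/112, d=(M4−M3)/(6·2)=-199/672, b=Δ3−h3·(2M3+M4)/6=-241/84
t_q=7/2 → seg 2, τ=3/2; S=2+7/24·τ+-47/14·τ²+575/672·τ³=-3993/1792

  seg 0: a=5 b=-929/168 c=0 d=257/168
  seg 1: a=1 b=-79/84 c=257/56 d=-445/168
  seg 2: a=2 b=7/24 c=-47/14 d=575/672
  seg 3: a=-4 b=-241/84 c=199/112 d=-199/672
S(7/2) = -3993/1792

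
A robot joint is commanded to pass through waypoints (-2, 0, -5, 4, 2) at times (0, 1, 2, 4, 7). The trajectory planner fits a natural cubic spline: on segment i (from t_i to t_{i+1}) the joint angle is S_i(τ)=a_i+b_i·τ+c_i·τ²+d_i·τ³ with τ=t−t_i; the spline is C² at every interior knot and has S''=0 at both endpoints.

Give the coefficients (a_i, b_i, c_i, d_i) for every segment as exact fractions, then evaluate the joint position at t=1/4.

Δ: Δ0=2, Δ1=-5, Δ2=9/2, Δ3=-2/3
row 1: diag=4, rhs=-42; c'=1/4, d'=-21/2
row 2: denom=6−1·1/4=23/4; d'=(57−1·-21/2)/(23/4)=270/23
row 3: denom=10−2·8/23=214/23; d'=(-31−2·270/23)/(214/23)=-1253/214
back: M3=-1253/214
back: M2=270/23−8/23·-1253/214=1474/107
back: M1=-21/2−1/4·1474/107=-1492/107
M: M0=0, M1=-1492/107, M2=1474/107, M3=-1253/214, M4=0
seg 0: a=-2, c=M0/2=0, d=(M1−M0)/(6·1)=-746/321, b=Δ0−h0·(2M0+M1)/6=1388/321
seg 1: a=0, c=M1/2=-746/107, d=(M2−M1)/(6·1)=1483/321, b=Δ1−h1·(2M1+M2)/6=-850/321
seg 2: a=-5, c=M2/2=737/107, d=(M3−M2)/(6·2)=-4201/2568, b=Δ2−h2·(2M2+M3)/6=-877/321
seg 3: a=4, c=M3/2=-1253/428, d=(M4−M3)/(6·3)=1253/3852, b=Δ3−h3·(2M3+M4)/6=3331/642
t_q=1/4 → seg 0, τ=1/4; S=-2+1388/321·τ+0·τ²+-746/321·τ³=-3271/3424

  seg 0: a=-2 b=1388/321 c=0 d=-746/321
  seg 1: a=0 b=-850/321 c=-746/107 d=1483/321
  seg 2: a=-5 b=-877/321 c=737/107 d=-4201/2568
  seg 3: a=4 b=3331/642 c=-1253/428 d=1253/3852
S(1/4) = -3271/3424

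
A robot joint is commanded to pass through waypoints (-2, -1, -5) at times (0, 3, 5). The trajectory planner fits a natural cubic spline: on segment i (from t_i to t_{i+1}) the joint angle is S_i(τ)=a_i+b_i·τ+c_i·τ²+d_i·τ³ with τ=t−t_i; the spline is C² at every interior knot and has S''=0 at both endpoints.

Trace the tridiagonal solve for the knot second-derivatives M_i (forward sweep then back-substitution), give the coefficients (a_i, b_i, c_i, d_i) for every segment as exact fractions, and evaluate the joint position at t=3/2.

Δ: Δ0=1/3, Δ1=-2
row 1: diag=10, rhs=-14; c'=1/5, d'=-7/5
back: M1=-7/5
M: M0=0, M1=-7/5, M2=0
seg 0: a=-2, c=M0/2=0, d=(M1−M0)/(6·3)=-7/90, b=Δ0−h0·(2M0+M1)/6=31/30
seg 1: a=-1, c=M1/2=-7/10, d=(M2−M1)/(6·2)=7/60, b=Δ1−h1·(2M1+M2)/6=-16/15
t_q=3/2 → seg 0, τ=3/2; S=-2+31/30·τ+0·τ²+-7/90·τ³=-57/80

  seg 0: a=-2 b=31/30 c=0 d=-7/90
  seg 1: a=-1 b=-16/15 c=-7/10 d=7/60
S(3/2) = -57/80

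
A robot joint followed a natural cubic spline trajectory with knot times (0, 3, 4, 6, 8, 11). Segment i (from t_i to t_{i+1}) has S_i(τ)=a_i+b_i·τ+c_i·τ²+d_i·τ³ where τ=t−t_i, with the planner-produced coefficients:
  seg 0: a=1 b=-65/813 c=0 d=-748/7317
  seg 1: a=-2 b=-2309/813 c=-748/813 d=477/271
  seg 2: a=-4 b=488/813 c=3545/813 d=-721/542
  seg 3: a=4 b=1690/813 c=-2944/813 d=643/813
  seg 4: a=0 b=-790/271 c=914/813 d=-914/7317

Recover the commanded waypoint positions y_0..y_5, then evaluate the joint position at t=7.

y_0 = S_0(0) = a_0 = 1
y_1 = S_1(0) = a_1 = -2
y_2 = S_2(0) = a_2 = -4
y_3 = S_3(0) = a_3 = 4
y_4 = S_4(0) = a_4 = 0
y_5 = S_4(3) = -2
t_q=7 is in segment 3 (τ=1); S_3(τ)=2641/813

y_0=1 y_1=-2 y_2=-4 y_3=4 y_4=0 y_5=-2
S(7) = 2641/813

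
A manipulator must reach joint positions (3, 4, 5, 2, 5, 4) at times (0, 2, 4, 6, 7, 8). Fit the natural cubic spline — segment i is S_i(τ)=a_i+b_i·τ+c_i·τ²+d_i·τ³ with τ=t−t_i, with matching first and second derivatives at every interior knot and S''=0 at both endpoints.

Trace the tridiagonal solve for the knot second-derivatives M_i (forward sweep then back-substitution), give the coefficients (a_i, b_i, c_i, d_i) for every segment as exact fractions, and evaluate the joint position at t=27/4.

  seg 0: a=3 b=133/626 c=0 d=45/626
  seg 1: a=4 b=673/626 c=135/313 d=-225/626
  seg 2: a=5 b=-947/626 c=-540/313 d=271/313
  seg 3: a=2 b=1237/626 c=1086/313 d=-1531/626
  seg 4: a=5 b=494/313 c=-2421/626 d=807/626
S(27/4) = 176359/40064

Δ: Δ0=1/2, Δ1=1/2, Δ2=-3/2, Δ3=3, Δ4=-1
row 1: diag=8, rhs=0; c'=1/4, d'=0
row 2: denom=8−2·1/4=15/2; d'=(-12−2·0)/(15/2)=-8/5
row 3: denom=6−2·4/15=82/15; d'=(27−2·-8/5)/(82/15)=453/82
row 4: denom=4−1·15/82=313/82; d'=(-24−1·453/82)/(313/82)=-2421/313
back: M4=-2421/313
back: M3=453/82−15/82·-2421/313=2172/313
back: M2=-8/5−4/15·2172/313=-1080/313
back: M1=0−1/4·-1080/313=270/313
M: M0=0, M1=270/313, M2=-1080/313, M3=2172/313, M4=-2421/313, M5=0
seg 0: a=3, c=M0/2=0, d=(M1−M0)/(6·2)=45/626, b=Δ0−h0·(2M0+M1)/6=133/626
seg 1: a=4, c=M1/2=135/313, d=(M2−M1)/(6·2)=-225/626, b=Δ1−h1·(2M1+M2)/6=673/626
seg 2: a=5, c=M2/2=-540/313, d=(M3−M2)/(6·2)=271/313, b=Δ2−h2·(2M2+M3)/6=-947/626
seg 3: a=2, c=M3/2=1086/313, d=(M4−M3)/(6·1)=-1531/626, b=Δ3−h3·(2M3+M4)/6=1237/626
seg 4: a=5, c=M4/2=-2421/626, d=(M5−M4)/(6·1)=807/626, b=Δ4−h4·(2M4+M5)/6=494/313
t_q=27/4 → seg 3, τ=3/4; S=2+1237/626·τ+1086/313·τ²+-1531/626·τ³=176359/40064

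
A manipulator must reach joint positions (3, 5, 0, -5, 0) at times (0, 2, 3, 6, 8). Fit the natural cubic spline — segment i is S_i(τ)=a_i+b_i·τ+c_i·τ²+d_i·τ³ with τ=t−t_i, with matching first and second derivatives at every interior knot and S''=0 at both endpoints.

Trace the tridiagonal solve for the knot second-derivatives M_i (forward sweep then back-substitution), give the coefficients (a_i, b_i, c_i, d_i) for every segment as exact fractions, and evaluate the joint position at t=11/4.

  seg 0: a=3 b=3929/1248 c=0 d=-2681/4992
  seg 1: a=5 b=-2057/624 c=-2681/832 d=3791/2496
  seg 2: a=0 b=-12941/2496 c=555/416 d=-31/576
  seg 3: a=-5 b=853/624 c=707/832 d=-707/4992
S(11/4) = 72195/53248

Δ: Δ0=1, Δ1=-5, Δ2=-5/3, Δ3=5/2
row 1: diag=6, rhs=-36; c'=1/6, d'=-6
row 2: denom=8−1·1/6=47/6; d'=(20−1·-6)/(47/6)=156/47
row 3: denom=10−3·18/47=416/47; d'=(25−3·156/47)/(416/47)=707/416
back: M3=707/416
back: M2=156/47−18/47·707/416=555/208
back: M1=-6−1/6·555/208=-2681/416
M: M0=0, M1=-2681/416, M2=555/208, M3=707/416, M4=0
seg 0: a=3, c=M0/2=0, d=(M1−M0)/(6·2)=-2681/4992, b=Δ0−h0·(2M0+M1)/6=3929/1248
seg 1: a=5, c=M1/2=-2681/832, d=(M2−M1)/(6·1)=3791/2496, b=Δ1−h1·(2M1+M2)/6=-2057/624
seg 2: a=0, c=M2/2=555/416, d=(M3−M2)/(6·3)=-31/576, b=Δ2−h2·(2M2+M3)/6=-12941/2496
seg 3: a=-5, c=M3/2=707/832, d=(M4−M3)/(6·2)=-707/4992, b=Δ3−h3·(2M3+M4)/6=853/624
t_q=11/4 → seg 1, τ=3/4; S=5+-2057/624·τ+-2681/832·τ²+3791/2496·τ³=72195/53248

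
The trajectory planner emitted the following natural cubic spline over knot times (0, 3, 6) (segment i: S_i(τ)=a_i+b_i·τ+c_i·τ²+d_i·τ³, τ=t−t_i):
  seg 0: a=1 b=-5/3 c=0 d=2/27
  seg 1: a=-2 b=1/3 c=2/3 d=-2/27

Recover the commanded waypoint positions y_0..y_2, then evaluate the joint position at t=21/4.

y_0 = S_0(0) = a_0 = 1
y_1 = S_1(0) = a_1 = -2
y_2 = S_1(3) = 3
t_q=21/4 is in segment 1 (τ=9/4); S_1(τ)=41/32

y_0=1 y_1=-2 y_2=3
S(21/4) = 41/32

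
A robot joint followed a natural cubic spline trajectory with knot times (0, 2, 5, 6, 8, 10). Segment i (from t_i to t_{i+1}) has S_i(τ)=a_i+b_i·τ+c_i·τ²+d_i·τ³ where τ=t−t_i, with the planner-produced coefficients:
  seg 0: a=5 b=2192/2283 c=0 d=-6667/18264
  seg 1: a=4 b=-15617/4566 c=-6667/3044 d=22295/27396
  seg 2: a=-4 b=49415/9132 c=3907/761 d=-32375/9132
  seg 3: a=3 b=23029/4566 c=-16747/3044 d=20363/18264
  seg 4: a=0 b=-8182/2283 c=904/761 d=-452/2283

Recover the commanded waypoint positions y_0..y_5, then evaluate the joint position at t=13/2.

y_0=5 y_1=4 y_2=-4 y_3=3 y_4=0 y_5=-4
S(13/2) = 208733/48704

y_0 = S_0(0) = a_0 = 5
y_1 = S_1(0) = a_1 = 4
y_2 = S_2(0) = a_2 = -4
y_3 = S_3(0) = a_3 = 3
y_4 = S_4(0) = a_4 = 0
y_5 = S_4(2) = -4
t_q=13/2 is in segment 3 (τ=1/2); S_3(τ)=208733/48704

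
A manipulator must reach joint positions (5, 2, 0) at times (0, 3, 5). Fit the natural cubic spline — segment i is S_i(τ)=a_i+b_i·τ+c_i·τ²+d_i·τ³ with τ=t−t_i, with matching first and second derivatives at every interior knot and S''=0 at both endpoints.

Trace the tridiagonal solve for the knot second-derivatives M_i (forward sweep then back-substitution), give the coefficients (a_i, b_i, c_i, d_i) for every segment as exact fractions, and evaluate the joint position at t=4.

  seg 0: a=5 b=-1 c=0 d=0
  seg 1: a=2 b=-1 c=0 d=0
S(4) = 1

Δ: Δ0=-1, Δ1=-1
row 1: diag=10, rhs=0; c'=1/5, d'=0
back: M1=0
M: M0=0, M1=0, M2=0
seg 0: a=5, c=M0/2=0, d=(M1−M0)/(6·3)=0, b=Δ0−h0·(2M0+M1)/6=-1
seg 1: a=2, c=M1/2=0, d=(M2−M1)/(6·2)=0, b=Δ1−h1·(2M1+M2)/6=-1
t_q=4 → seg 1, τ=1; S=2+-1·τ+0·τ²+0·τ³=1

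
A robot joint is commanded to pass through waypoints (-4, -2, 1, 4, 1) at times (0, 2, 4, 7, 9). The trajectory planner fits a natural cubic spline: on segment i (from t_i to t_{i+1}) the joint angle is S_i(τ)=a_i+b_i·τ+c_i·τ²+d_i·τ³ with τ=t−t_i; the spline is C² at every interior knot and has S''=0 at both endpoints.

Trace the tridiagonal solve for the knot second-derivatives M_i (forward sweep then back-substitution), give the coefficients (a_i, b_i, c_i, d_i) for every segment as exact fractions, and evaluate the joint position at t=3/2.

  seg 0: a=-4 b=607/688 c=0 d=81/2752
  seg 1: a=-2 b=425/344 c=243/1376 d=-61/2752
  seg 2: a=1 b=1153/688 c=15/344 d=-185/2064
  seg 3: a=4 b=-83/172 c=-525/688 d=175/1376
S(3/2) = -56741/22016

Δ: Δ0=1, Δ1=3/2, Δ2=1, Δ3=-3/2
row 1: diag=8, rhs=3; c'=1/4, d'=3/8
row 2: denom=10−2·1/4=19/2; d'=(-3−2·3/8)/(19/2)=-15/38
row 3: denom=10−3·6/19=172/19; d'=(-15−3·-15/38)/(172/19)=-525/344
back: M3=-525/344
back: M2=-15/38−6/19·-525/344=15/172
back: M1=3/8−1/4·15/172=243/688
M: M0=0, M1=243/688, M2=15/172, M3=-525/344, M4=0
seg 0: a=-4, c=M0/2=0, d=(M1−M0)/(6·2)=81/2752, b=Δ0−h0·(2M0+M1)/6=607/688
seg 1: a=-2, c=M1/2=243/1376, d=(M2−M1)/(6·2)=-61/2752, b=Δ1−h1·(2M1+M2)/6=425/344
seg 2: a=1, c=M2/2=15/344, d=(M3−M2)/(6·3)=-185/2064, b=Δ2−h2·(2M2+M3)/6=1153/688
seg 3: a=4, c=M3/2=-525/688, d=(M4−M3)/(6·2)=175/1376, b=Δ3−h3·(2M3+M4)/6=-83/172
t_q=3/2 → seg 0, τ=3/2; S=-4+607/688·τ+0·τ²+81/2752·τ³=-56741/22016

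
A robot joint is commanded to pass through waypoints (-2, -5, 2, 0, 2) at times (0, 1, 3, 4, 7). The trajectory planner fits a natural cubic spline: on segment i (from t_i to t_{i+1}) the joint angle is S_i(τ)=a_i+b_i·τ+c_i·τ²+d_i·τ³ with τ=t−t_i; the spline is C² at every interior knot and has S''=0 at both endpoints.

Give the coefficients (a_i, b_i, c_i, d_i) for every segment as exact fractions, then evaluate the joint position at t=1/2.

  seg 0: a=-2 b=-6893/1500 c=0 d=2393/1500
  seg 1: a=-5 b=143/750 c=2393/500 d=-4697/3000
  seg 2: a=2 b=41/75 c=-576/125 d=773/375
  seg 3: a=0 b=-932/375 c=197/125 d=-197/1125
S(1/2) = -16393/4000

Δ: Δ0=-3, Δ1=7/2, Δ2=-2, Δ3=2/3
row 1: diag=6, rhs=39; c'=1/3, d'=13/2
row 2: denom=6−2·1/3=16/3; d'=(-33−2·13/2)/(16/3)=-69/8
row 3: denom=8−1·3/16=125/16; d'=(16−1·-69/8)/(125/16)=394/125
back: M3=394/125
back: M2=-69/8−3/16·394/125=-1152/125
back: M1=13/2−1/3·-1152/125=2393/250
M: M0=0, M1=2393/250, M2=-1152/125, M3=394/125, M4=0
seg 0: a=-2, c=M0/2=0, d=(M1−M0)/(6·1)=2393/1500, b=Δ0−h0·(2M0+M1)/6=-6893/1500
seg 1: a=-5, c=M1/2=2393/500, d=(M2−M1)/(6·2)=-4697/3000, b=Δ1−h1·(2M1+M2)/6=143/750
seg 2: a=2, c=M2/2=-576/125, d=(M3−M2)/(6·1)=773/375, b=Δ2−h2·(2M2+M3)/6=41/75
seg 3: a=0, c=M3/2=197/125, d=(M4−M3)/(6·3)=-197/1125, b=Δ3−h3·(2M3+M4)/6=-932/375
t_q=1/2 → seg 0, τ=1/2; S=-2+-6893/1500·τ+0·τ²+2393/1500·τ³=-16393/4000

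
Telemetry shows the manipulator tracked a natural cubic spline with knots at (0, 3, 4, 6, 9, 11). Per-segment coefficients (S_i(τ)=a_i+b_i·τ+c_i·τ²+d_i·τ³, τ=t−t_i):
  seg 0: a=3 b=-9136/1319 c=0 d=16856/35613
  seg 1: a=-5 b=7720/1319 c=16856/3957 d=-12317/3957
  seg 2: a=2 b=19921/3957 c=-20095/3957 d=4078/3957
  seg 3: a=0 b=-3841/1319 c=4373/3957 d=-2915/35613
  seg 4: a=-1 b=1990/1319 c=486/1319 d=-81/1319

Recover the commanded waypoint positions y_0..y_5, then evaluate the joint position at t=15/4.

y_0=3 y_1=-5 y_2=2 y_3=0 y_4=-1 y_5=3
S(15/4) = 39899/84416

y_0 = S_0(0) = a_0 = 3
y_1 = S_1(0) = a_1 = -5
y_2 = S_2(0) = a_2 = 2
y_3 = S_3(0) = a_3 = 0
y_4 = S_4(0) = a_4 = -1
y_5 = S_4(2) = 3
t_q=15/4 is in segment 1 (τ=3/4); S_1(τ)=39899/84416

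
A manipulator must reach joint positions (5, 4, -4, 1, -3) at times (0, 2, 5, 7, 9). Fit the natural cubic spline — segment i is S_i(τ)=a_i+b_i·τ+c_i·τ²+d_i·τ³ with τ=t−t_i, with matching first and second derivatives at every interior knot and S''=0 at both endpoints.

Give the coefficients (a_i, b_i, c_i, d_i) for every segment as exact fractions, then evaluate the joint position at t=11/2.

Δ: Δ0=-1/2, Δ1=-8/3, Δ2=5/2, Δ3=-2
row 1: diag=10, rhs=-13; c'=3/10, d'=-13/10
row 2: denom=10−3·3/10=91/10; d'=(31−3·-13/10)/(91/10)=349/91
row 3: denom=8−2·20/91=688/91; d'=(-27−2·349/91)/(688/91)=-3155/688
back: M3=-3155/688
back: M2=349/91−20/91·-3155/688=833/172
back: M1=-13/10−3/10·833/172=-947/344
M: M0=0, M1=-947/344, M2=833/172, M3=-3155/688, M4=0
seg 0: a=5, c=M0/2=0, d=(M1−M0)/(6·2)=-947/4128, b=Δ0−h0·(2M0+M1)/6=431/1032
seg 1: a=4, c=M1/2=-947/688, d=(M2−M1)/(6·3)=871/2064, b=Δ1−h1·(2M1+M2)/6=-1205/516
seg 2: a=-4, c=M2/2=833/344, d=(M3−M2)/(6·2)=-6487/8256, b=Δ2−h2·(2M2+M3)/6=1651/2064
seg 3: a=1, c=M3/2=-3155/1376, d=(M4−M3)/(6·2)=3155/8256, b=Δ3−h3·(2M3+M4)/6=1091/1032
t_q=11/2 → seg 2, τ=1/2; S=-4+1651/2064·τ+833/344·τ²+-6487/8256·τ³=-68093/22016

  seg 0: a=5 b=431/1032 c=0 d=-947/4128
  seg 1: a=4 b=-1205/516 c=-947/688 d=871/2064
  seg 2: a=-4 b=1651/2064 c=833/344 d=-6487/8256
  seg 3: a=1 b=1091/1032 c=-3155/1376 d=3155/8256
S(11/2) = -68093/22016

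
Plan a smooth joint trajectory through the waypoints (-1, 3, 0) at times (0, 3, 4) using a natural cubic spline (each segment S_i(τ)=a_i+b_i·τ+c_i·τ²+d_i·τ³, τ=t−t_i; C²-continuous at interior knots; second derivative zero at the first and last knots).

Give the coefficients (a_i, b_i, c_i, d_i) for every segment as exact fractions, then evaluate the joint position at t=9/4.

Δ: Δ0=4/3, Δ1=-3
row 1: diag=8, rhs=-26; c'=1/8, d'=-13/4
back: M1=-13/4
M: M0=0, M1=-13/4, M2=0
seg 0: a=-1, c=M0/2=0, d=(M1−M0)/(6·3)=-13/72, b=Δ0−h0·(2M0+M1)/6=71/24
seg 1: a=3, c=M1/2=-13/8, d=(M2−M1)/(6·1)=13/24, b=Δ1−h1·(2M1+M2)/6=-23/12
t_q=9/4 → seg 0, τ=9/4; S=-1+71/24·τ+0·τ²+-13/72·τ³=1843/512

  seg 0: a=-1 b=71/24 c=0 d=-13/72
  seg 1: a=3 b=-23/12 c=-13/8 d=13/24
S(9/4) = 1843/512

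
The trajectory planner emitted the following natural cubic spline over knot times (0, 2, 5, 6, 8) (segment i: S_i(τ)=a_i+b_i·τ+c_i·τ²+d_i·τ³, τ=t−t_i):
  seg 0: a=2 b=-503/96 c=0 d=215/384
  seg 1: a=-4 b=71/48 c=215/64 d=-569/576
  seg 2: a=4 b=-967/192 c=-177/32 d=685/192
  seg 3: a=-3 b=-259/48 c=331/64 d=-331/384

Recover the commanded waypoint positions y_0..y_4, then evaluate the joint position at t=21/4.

y_0=2 y_1=-4 y_2=4 y_3=-3 y_4=0
S(21/4) = 10039/4096

y_0 = S_0(0) = a_0 = 2
y_1 = S_1(0) = a_1 = -4
y_2 = S_2(0) = a_2 = 4
y_3 = S_3(0) = a_3 = -3
y_4 = S_3(2) = 0
t_q=21/4 is in segment 2 (τ=1/4); S_2(τ)=10039/4096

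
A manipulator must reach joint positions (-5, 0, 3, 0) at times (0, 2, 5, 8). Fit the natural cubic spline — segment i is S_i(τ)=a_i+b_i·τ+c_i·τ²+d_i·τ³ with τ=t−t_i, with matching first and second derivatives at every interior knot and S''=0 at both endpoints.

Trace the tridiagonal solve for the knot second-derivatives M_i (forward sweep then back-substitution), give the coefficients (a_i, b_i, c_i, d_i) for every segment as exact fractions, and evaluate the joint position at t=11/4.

Δ: Δ0=5/2, Δ1=1, Δ2=-1
row 1: diag=10, rhs=-9; c'=3/10, d'=-9/10
row 2: denom=12−3·3/10=111/10; d'=(-12−3·-9/10)/(111/10)=-31/37
back: M2=-31/37
back: M1=-9/10−3/10·-31/37=-24/37
M: M0=0, M1=-24/37, M2=-31/37, M3=0
seg 0: a=-5, c=M0/2=0, d=(M1−M0)/(6·2)=-2/37, b=Δ0−h0·(2M0+M1)/6=201/74
seg 1: a=0, c=M1/2=-12/37, d=(M2−M1)/(6·3)=-7/666, b=Δ1−h1·(2M1+M2)/6=153/74
seg 2: a=3, c=M2/2=-31/74, d=(M3−M2)/(6·3)=31/666, b=Δ2−h2·(2M2+M3)/6=-6/37
t_q=11/4 → seg 1, τ=3/4; S=0+153/74·τ+-12/37·τ²+-7/666·τ³=6459/4736

  seg 0: a=-5 b=201/74 c=0 d=-2/37
  seg 1: a=0 b=153/74 c=-12/37 d=-7/666
  seg 2: a=3 b=-6/37 c=-31/74 d=31/666
S(11/4) = 6459/4736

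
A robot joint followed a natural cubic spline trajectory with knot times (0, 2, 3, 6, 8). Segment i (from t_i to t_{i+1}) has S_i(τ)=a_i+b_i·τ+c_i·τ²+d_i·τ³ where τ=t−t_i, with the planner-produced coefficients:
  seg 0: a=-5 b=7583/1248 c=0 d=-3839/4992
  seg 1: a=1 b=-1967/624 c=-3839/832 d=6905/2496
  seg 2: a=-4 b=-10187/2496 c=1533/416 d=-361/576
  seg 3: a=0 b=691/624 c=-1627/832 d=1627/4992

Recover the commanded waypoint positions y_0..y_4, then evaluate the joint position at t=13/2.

y_0=-5 y_1=1 y_2=-4 y_3=0 y_4=-3
S(13/2) = 1405/13312

y_0 = S_0(0) = a_0 = -5
y_1 = S_1(0) = a_1 = 1
y_2 = S_2(0) = a_2 = -4
y_3 = S_3(0) = a_3 = 0
y_4 = S_3(2) = -3
t_q=13/2 is in segment 3 (τ=1/2); S_3(τ)=1405/13312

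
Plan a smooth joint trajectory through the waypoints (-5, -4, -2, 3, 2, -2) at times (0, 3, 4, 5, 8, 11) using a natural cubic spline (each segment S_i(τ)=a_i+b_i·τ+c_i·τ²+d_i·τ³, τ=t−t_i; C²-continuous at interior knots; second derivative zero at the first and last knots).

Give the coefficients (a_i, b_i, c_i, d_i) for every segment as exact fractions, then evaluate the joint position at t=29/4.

Δ: Δ0=1/3, Δ1=2, Δ2=5, Δ3=-1/3, Δ4=-4/3
row 1: diag=8, rhs=10; c'=1/8, d'=5/4
row 2: denom=4−1·1/8=31/8; d'=(18−1·5/4)/(31/8)=134/31
row 3: denom=8−1·8/31=240/31; d'=(-32−1·134/31)/(240/31)=-563/120
row 4: denom=12−3·31/80=867/80; d'=(-6−3·-563/120)/(867/80)=38/51
back: M4=38/51
back: M3=-563/120−31/80·38/51=-254/51
back: M2=134/31−8/31·-254/51=286/51
back: M1=5/4−1/8·286/51=28/51
M: M0=0, M1=28/51, M2=286/51, M3=-254/51, M4=38/51, M5=0
seg 0: a=-5, c=M0/2=0, d=(M1−M0)/(6·3)=14/459, b=Δ0−h0·(2M0+M1)/6=1/17
seg 1: a=-4, c=M1/2=14/51, d=(M2−M1)/(6·1)=43/51, b=Δ1−h1·(2M1+M2)/6=15/17
seg 2: a=-2, c=M2/2=143/51, d=(M3−M2)/(6·1)=-30/17, b=Δ2−h2·(2M2+M3)/6=202/51
seg 3: a=3, c=M3/2=-127/51, d=(M4−M3)/(6·3)=146/459, b=Δ3−h3·(2M3+M4)/6=218/51
seg 4: a=2, c=M4/2=19/51, d=(M5−M4)/(6·3)=-19/459, b=Δ4−h4·(2M4+M5)/6=-106/51
t_q=29/4 → seg 3, τ=9/4; S=3+218/51·τ+-127/51·τ²+146/459·τ³=1977/544

  seg 0: a=-5 b=1/17 c=0 d=14/459
  seg 1: a=-4 b=15/17 c=14/51 d=43/51
  seg 2: a=-2 b=202/51 c=143/51 d=-30/17
  seg 3: a=3 b=218/51 c=-127/51 d=146/459
  seg 4: a=2 b=-106/51 c=19/51 d=-19/459
S(29/4) = 1977/544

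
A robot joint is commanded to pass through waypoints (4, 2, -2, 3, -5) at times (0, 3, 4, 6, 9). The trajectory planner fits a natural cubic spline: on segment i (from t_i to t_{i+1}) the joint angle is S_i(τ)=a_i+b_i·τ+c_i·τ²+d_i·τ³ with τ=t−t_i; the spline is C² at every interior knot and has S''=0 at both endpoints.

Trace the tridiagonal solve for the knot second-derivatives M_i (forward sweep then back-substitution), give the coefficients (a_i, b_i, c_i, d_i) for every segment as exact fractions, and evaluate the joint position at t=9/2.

  seg 0: a=4 b=247/219 c=0 d=-131/657
  seg 1: a=2 b=-932/219 c=-131/73 d=449/219
  seg 2: a=-2 b=-371/219 c=318/73 d=-1979/1752
  seg 3: a=3 b=953/438 c=-707/292 d=707/2628
S(9/2) = -8873/4672

Δ: Δ0=-2/3, Δ1=-4, Δ2=5/2, Δ3=-8/3
row 1: diag=8, rhs=-20; c'=1/8, d'=-5/2
row 2: denom=6−1·1/8=47/8; d'=(39−1·-5/2)/(47/8)=332/47
row 3: denom=10−2·16/47=438/47; d'=(-31−2·332/47)/(438/47)=-707/146
back: M3=-707/146
back: M2=332/47−16/47·-707/146=636/73
back: M1=-5/2−1/8·636/73=-262/73
M: M0=0, M1=-262/73, M2=636/73, M3=-707/146, M4=0
seg 0: a=4, c=M0/2=0, d=(M1−M0)/(6·3)=-131/657, b=Δ0−h0·(2M0+M1)/6=247/219
seg 1: a=2, c=M1/2=-131/73, d=(M2−M1)/(6·1)=449/219, b=Δ1−h1·(2M1+M2)/6=-932/219
seg 2: a=-2, c=M2/2=318/73, d=(M3−M2)/(6·2)=-1979/1752, b=Δ2−h2·(2M2+M3)/6=-371/219
seg 3: a=3, c=M3/2=-707/292, d=(M4−M3)/(6·3)=707/2628, b=Δ3−h3·(2M3+M4)/6=953/438
t_q=9/2 → seg 2, τ=1/2; S=-2+-371/219·τ+318/73·τ²+-1979/1752·τ³=-8873/4672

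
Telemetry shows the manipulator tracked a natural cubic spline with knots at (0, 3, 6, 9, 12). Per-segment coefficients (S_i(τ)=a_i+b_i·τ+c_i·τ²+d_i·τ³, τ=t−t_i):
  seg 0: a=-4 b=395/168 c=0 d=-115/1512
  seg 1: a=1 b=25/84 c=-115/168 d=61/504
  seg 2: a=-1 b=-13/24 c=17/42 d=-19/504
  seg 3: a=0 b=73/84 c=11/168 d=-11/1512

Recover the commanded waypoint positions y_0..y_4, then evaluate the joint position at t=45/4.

y_0 = S_0(0) = a_0 = -4
y_1 = S_1(0) = a_1 = 1
y_2 = S_2(0) = a_2 = -1
y_3 = S_3(0) = a_3 = 0
y_4 = S_3(3) = 3
t_q=45/4 is in segment 3 (τ=9/4); S_3(τ)=7899/3584

y_0=-4 y_1=1 y_2=-1 y_3=0 y_4=3
S(45/4) = 7899/3584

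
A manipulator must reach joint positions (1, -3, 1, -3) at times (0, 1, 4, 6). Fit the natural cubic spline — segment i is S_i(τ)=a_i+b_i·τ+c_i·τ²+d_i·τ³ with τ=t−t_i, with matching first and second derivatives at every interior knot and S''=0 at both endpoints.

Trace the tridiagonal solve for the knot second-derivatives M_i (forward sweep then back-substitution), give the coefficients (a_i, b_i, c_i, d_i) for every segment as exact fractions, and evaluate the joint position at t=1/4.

Δ: Δ0=-4, Δ1=4/3, Δ2=-2
row 1: diag=8, rhs=32; c'=3/8, d'=4
row 2: denom=10−3·3/8=71/8; d'=(-20−3·4)/(71/8)=-256/71
back: M2=-256/71
back: M1=4−3/8·-256/71=380/71
M: M0=0, M1=380/71, M2=-256/71, M3=0
seg 0: a=1, c=M0/2=0, d=(M1−M0)/(6·1)=190/213, b=Δ0−h0·(2M0+M1)/6=-1042/213
seg 1: a=-3, c=M1/2=190/71, d=(M2−M1)/(6·3)=-106/213, b=Δ1−h1·(2M1+M2)/6=-472/213
seg 2: a=1, c=M2/2=-128/71, d=(M3−M2)/(6·2)=64/213, b=Δ2−h2·(2M2+M3)/6=86/213
t_q=1/4 → seg 0, τ=1/4; S=1+-1042/213·τ+0·τ²+190/213·τ³=-475/2272

  seg 0: a=1 b=-1042/213 c=0 d=190/213
  seg 1: a=-3 b=-472/213 c=190/71 d=-106/213
  seg 2: a=1 b=86/213 c=-128/71 d=64/213
S(1/4) = -475/2272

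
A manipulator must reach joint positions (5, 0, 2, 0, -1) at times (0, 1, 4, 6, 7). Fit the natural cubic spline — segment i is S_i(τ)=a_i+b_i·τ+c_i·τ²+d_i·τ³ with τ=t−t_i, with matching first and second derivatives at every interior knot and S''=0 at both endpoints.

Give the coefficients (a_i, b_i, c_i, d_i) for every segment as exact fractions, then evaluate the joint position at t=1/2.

  seg 0: a=5 b=-3476/591 c=0 d=521/591
  seg 1: a=0 b=-1913/591 c=521/197 d=-794/1773
  seg 2: a=2 b=319/591 c=-273/197 d=182/591
  seg 3: a=0 b=-773/591 c=91/197 d=-91/591
S(1/2) = 3419/1576

Δ: Δ0=-5, Δ1=2/3, Δ2=-1, Δ3=-1
row 1: diag=8, rhs=34; c'=3/8, d'=17/4
row 2: denom=10−3·3/8=71/8; d'=(-10−3·17/4)/(71/8)=-182/71
row 3: denom=6−2·16/71=394/71; d'=(0−2·-182/71)/(394/71)=182/197
back: M3=182/197
back: M2=-182/71−16/71·182/197=-546/197
back: M1=17/4−3/8·-546/197=1042/197
M: M0=0, M1=1042/197, M2=-546/197, M3=182/197, M4=0
seg 0: a=5, c=M0/2=0, d=(M1−M0)/(6·1)=521/591, b=Δ0−h0·(2M0+M1)/6=-3476/591
seg 1: a=0, c=M1/2=521/197, d=(M2−M1)/(6·3)=-794/1773, b=Δ1−h1·(2M1+M2)/6=-1913/591
seg 2: a=2, c=M2/2=-273/197, d=(M3−M2)/(6·2)=182/591, b=Δ2−h2·(2M2+M3)/6=319/591
seg 3: a=0, c=M3/2=91/197, d=(M4−M3)/(6·1)=-91/591, b=Δ3−h3·(2M3+M4)/6=-773/591
t_q=1/2 → seg 0, τ=1/2; S=5+-3476/591·τ+0·τ²+521/591·τ³=3419/1576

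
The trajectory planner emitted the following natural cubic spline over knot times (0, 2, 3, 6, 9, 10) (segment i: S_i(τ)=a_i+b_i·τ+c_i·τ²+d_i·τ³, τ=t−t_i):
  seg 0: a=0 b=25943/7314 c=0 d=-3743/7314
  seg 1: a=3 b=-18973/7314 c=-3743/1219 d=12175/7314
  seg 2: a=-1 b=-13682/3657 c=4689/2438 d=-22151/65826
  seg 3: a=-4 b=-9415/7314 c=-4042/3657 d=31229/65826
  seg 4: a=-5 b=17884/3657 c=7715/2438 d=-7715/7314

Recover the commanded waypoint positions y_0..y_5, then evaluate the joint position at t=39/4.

y_0=0 y_1=3 y_2=-1 y_3=-4 y_4=-5 y_5=2
S(39/4) = 433/156032

y_0 = S_0(0) = a_0 = 0
y_1 = S_1(0) = a_1 = 3
y_2 = S_2(0) = a_2 = -1
y_3 = S_3(0) = a_3 = -4
y_4 = S_4(0) = a_4 = -5
y_5 = S_4(1) = 2
t_q=39/4 is in segment 4 (τ=3/4); S_4(τ)=433/156032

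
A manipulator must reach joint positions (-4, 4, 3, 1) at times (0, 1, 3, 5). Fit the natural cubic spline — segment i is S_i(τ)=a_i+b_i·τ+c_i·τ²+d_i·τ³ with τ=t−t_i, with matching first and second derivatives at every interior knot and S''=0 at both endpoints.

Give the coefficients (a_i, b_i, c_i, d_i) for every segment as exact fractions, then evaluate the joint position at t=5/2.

  seg 0: a=-4 b=419/44 c=0 d=-67/44
  seg 1: a=4 b=109/22 c=-201/44 d=81/88
  seg 2: a=3 b=-25/11 c=21/22 d=-7/44
S(5/2) = 2999/704

Δ: Δ0=8, Δ1=-1/2, Δ2=-1
row 1: diag=6, rhs=-51; c'=1/3, d'=-17/2
row 2: denom=8−2·1/3=22/3; d'=(-3−2·-17/2)/(22/3)=21/11
back: M2=21/11
back: M1=-17/2−1/3·21/11=-201/22
M: M0=0, M1=-201/22, M2=21/11, M3=0
seg 0: a=-4, c=M0/2=0, d=(M1−M0)/(6·1)=-67/44, b=Δ0−h0·(2M0+M1)/6=419/44
seg 1: a=4, c=M1/2=-201/44, d=(M2−M1)/(6·2)=81/88, b=Δ1−h1·(2M1+M2)/6=109/22
seg 2: a=3, c=M2/2=21/22, d=(M3−M2)/(6·2)=-7/44, b=Δ2−h2·(2M2+M3)/6=-25/11
t_q=5/2 → seg 1, τ=3/2; S=4+109/22·τ+-201/44·τ²+81/88·τ³=2999/704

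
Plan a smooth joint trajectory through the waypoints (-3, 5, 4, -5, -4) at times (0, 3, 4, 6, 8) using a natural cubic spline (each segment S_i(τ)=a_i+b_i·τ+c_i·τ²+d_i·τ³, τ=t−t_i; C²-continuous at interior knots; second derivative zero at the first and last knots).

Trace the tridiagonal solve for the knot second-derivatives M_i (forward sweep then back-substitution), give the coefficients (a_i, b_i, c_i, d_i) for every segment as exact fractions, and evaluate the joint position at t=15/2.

  seg 0: a=-3 b=1931/516 c=0 d=-185/1548
  seg 1: a=5 b=133/258 c=-185/172 d=-227/516
  seg 2: a=4 b=-1525/516 c=-103/43 d=1675/2064
  seg 3: a=-5 b=-361/129 c=851/344 d=-851/2064
S(15/2) = -27647/5504

Δ: Δ0=8/3, Δ1=-1, Δ2=-9/2, Δ3=1/2
row 1: diag=8, rhs=-22; c'=1/8, d'=-11/4
row 2: denom=6−1·1/8=47/8; d'=(-21−1·-11/4)/(47/8)=-146/47
row 3: denom=8−2·16/47=344/47; d'=(30−2·-146/47)/(344/47)=851/172
back: M3=851/172
back: M2=-146/47−16/47·851/172=-206/43
back: M1=-11/4−1/8·-206/43=-185/86
M: M0=0, M1=-185/86, M2=-206/43, M3=851/172, M4=0
seg 0: a=-3, c=M0/2=0, d=(M1−M0)/(6·3)=-185/1548, b=Δ0−h0·(2M0+M1)/6=1931/516
seg 1: a=5, c=M1/2=-185/172, d=(M2−M1)/(6·1)=-227/516, b=Δ1−h1·(2M1+M2)/6=133/258
seg 2: a=4, c=M2/2=-103/43, d=(M3−M2)/(6·2)=1675/2064, b=Δ2−h2·(2M2+M3)/6=-1525/516
seg 3: a=-5, c=M3/2=851/344, d=(M4−M3)/(6·2)=-851/2064, b=Δ3−h3·(2M3+M4)/6=-361/129
t_q=15/2 → seg 3, τ=3/2; S=-5+-361/129·τ+851/344·τ²+-851/2064·τ³=-27647/5504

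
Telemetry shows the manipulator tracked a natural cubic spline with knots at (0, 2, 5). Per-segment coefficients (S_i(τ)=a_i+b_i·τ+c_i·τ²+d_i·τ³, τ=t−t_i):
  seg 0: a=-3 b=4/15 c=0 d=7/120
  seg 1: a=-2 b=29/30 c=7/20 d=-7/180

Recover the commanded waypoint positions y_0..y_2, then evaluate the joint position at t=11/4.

y_0=-3 y_1=-2 y_2=3
S(11/4) = -1401/1280

y_0 = S_0(0) = a_0 = -3
y_1 = S_1(0) = a_1 = -2
y_2 = S_1(3) = 3
t_q=11/4 is in segment 1 (τ=3/4); S_1(τ)=-1401/1280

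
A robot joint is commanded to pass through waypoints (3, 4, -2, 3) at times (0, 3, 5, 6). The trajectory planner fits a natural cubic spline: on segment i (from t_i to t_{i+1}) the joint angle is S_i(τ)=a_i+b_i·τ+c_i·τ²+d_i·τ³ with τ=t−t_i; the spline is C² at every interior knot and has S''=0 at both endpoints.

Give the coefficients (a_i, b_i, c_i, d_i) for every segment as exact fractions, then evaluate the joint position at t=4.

Δ: Δ0=1/3, Δ1=-3, Δ2=5
row 1: diag=10, rhs=-20; c'=1/5, d'=-2
row 2: denom=6−2·1/5=28/5; d'=(48−2·-2)/(28/5)=65/7
back: M2=65/7
back: M1=-2−1/5·65/7=-27/7
M: M0=0, M1=-27/7, M2=65/7, M3=0
seg 0: a=3, c=M0/2=0, d=(M1−M0)/(6·3)=-3/14, b=Δ0−h0·(2M0+M1)/6=95/42
seg 1: a=4, c=M1/2=-27/14, d=(M2−M1)/(6·2)=23/21, b=Δ1−h1·(2M1+M2)/6=-74/21
seg 2: a=-2, c=M2/2=65/14, d=(M3−M2)/(6·1)=-65/42, b=Δ2−h2·(2M2+M3)/6=40/21
t_q=4 → seg 1, τ=1; S=4+-74/21·τ+-27/14·τ²+23/21·τ³=-5/14

  seg 0: a=3 b=95/42 c=0 d=-3/14
  seg 1: a=4 b=-74/21 c=-27/14 d=23/21
  seg 2: a=-2 b=40/21 c=65/14 d=-65/42
S(4) = -5/14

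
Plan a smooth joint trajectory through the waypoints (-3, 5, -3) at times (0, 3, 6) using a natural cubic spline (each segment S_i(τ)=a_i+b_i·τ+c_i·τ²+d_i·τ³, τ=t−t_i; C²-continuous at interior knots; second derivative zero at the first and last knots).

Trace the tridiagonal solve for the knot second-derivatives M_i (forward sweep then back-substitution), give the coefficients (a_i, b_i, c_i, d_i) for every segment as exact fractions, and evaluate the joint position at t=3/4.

Δ: Δ0=8/3, Δ1=-8/3
row 1: diag=12, rhs=-32; c'=1/4, d'=-8/3
back: M1=-8/3
M: M0=0, M1=-8/3, M2=0
seg 0: a=-3, c=M0/2=0, d=(M1−M0)/(6·3)=-4/27, b=Δ0−h0·(2M0+M1)/6=4
seg 1: a=5, c=M1/2=-4/3, d=(M2−M1)/(6·3)=4/27, b=Δ1−h1·(2M1+M2)/6=0
t_q=3/4 → seg 0, τ=3/4; S=-3+4·τ+0·τ²+-4/27·τ³=-1/16

  seg 0: a=-3 b=4 c=0 d=-4/27
  seg 1: a=5 b=0 c=-4/3 d=4/27
S(3/4) = -1/16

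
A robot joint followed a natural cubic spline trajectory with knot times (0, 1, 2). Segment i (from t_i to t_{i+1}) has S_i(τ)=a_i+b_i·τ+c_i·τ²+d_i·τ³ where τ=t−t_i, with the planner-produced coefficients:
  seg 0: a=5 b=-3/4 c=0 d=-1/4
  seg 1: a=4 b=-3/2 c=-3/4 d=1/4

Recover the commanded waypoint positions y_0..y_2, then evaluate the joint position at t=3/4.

y_0=5 y_1=4 y_2=2
S(3/4) = 1109/256

y_0 = S_0(0) = a_0 = 5
y_1 = S_1(0) = a_1 = 4
y_2 = S_1(1) = 2
t_q=3/4 is in segment 0 (τ=3/4); S_0(τ)=1109/256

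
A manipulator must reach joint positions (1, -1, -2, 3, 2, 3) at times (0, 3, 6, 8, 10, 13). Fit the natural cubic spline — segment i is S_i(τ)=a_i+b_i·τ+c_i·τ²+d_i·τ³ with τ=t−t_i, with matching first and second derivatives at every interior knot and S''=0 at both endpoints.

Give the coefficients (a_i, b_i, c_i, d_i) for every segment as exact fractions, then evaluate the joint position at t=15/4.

  seg 0: a=1 b=-293/663 c=0 d=-149/5967
  seg 1: a=-1 b=-740/663 c=-149/663 d=322/1989
  seg 2: a=-2 b=1264/663 c=817/663 d=-827/1768
  seg 3: a=3 b=1621/1326 c=-4175/2652 d=1891/5304
  seg 4: a=2 b=-176/221 c=749/1326 d=-749/11934
S(15/4) = -1031/544

Δ: Δ0=-2/3, Δ1=-1/3, Δ2=5/2, Δ3=-1/2, Δ4=1/3
row 1: diag=12, rhs=2; c'=1/4, d'=1/6
row 2: denom=10−3·1/4=37/4; d'=(17−3·1/6)/(37/4)=66/37
row 3: denom=8−2·8/37=280/37; d'=(-18−2·66/37)/(280/37)=-57/20
row 4: denom=10−2·37/140=663/70; d'=(5−2·-57/20)/(663/70)=749/663
back: M4=749/663
back: M3=-57/20−37/140·749/663=-4175/1326
back: M2=66/37−8/37·-4175/1326=1634/663
back: M1=1/6−1/4·1634/663=-298/663
M: M0=0, M1=-298/663, M2=1634/663, M3=-4175/1326, M4=749/663, M5=0
seg 0: a=1, c=M0/2=0, d=(M1−M0)/(6·3)=-149/5967, b=Δ0−h0·(2M0+M1)/6=-293/663
seg 1: a=-1, c=M1/2=-149/663, d=(M2−M1)/(6·3)=322/1989, b=Δ1−h1·(2M1+M2)/6=-740/663
seg 2: a=-2, c=M2/2=817/663, d=(M3−M2)/(6·2)=-827/1768, b=Δ2−h2·(2M2+M3)/6=1264/663
seg 3: a=3, c=M3/2=-4175/2652, d=(M4−M3)/(6·2)=1891/5304, b=Δ3−h3·(2M3+M4)/6=1621/1326
seg 4: a=2, c=M4/2=749/1326, d=(M5−M4)/(6·3)=-749/11934, b=Δ4−h4·(2M4+M5)/6=-176/221
t_q=15/4 → seg 1, τ=3/4; S=-1+-740/663·τ+-149/663·τ²+322/1989·τ³=-1031/544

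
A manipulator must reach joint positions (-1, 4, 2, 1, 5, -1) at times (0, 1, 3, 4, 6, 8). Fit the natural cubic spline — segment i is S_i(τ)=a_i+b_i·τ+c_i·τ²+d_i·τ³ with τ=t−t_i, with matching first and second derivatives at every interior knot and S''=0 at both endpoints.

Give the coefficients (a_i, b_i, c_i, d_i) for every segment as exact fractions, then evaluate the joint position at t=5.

Δ: Δ0=5, Δ1=-1, Δ2=-1, Δ3=2, Δ4=-3
row 1: diag=6, rhs=-36; c'=1/3, d'=-6
row 2: denom=6−2·1/3=16/3; d'=(0−2·-6)/(16/3)=9/4
row 3: denom=6−1·3/16=93/16; d'=(18−1·9/4)/(93/16)=84/31
row 4: denom=8−2·32/93=680/93; d'=(-30−2·84/31)/(680/93)=-1647/340
back: M4=-1647/340
back: M3=84/31−32/93·-1647/340=372/85
back: M2=9/4−3/16·372/85=243/170
back: M1=-6−1/3·243/170=-1101/170
M: M0=0, M1=-1101/170, M2=243/170, M3=372/85, M4=-1647/340, M5=0
seg 0: a=-1, c=M0/2=0, d=(M1−M0)/(6·1)=-367/340, b=Δ0−h0·(2M0+M1)/6=2067/340
seg 1: a=4, c=M1/2=-1101/340, d=(M2−M1)/(6·2)=56/85, b=Δ1−h1·(2M1+M2)/6=483/170
seg 2: a=2, c=M2/2=243/340, d=(M3−M2)/(6·1)=167/340, b=Δ2−h2·(2M2+M3)/6=-75/34
seg 3: a=1, c=M3/2=186/85, d=(M4−M3)/(6·2)=-209/272, b=Δ3−h3·(2M3+M4)/6=237/340
seg 4: a=5, c=M4/2=-1647/680, d=(M5−M4)/(6·2)=549/1360, b=Δ4−h4·(2M4+M5)/6=39/170
t_q=5 → seg 3, τ=1; S=1+237/340·τ+186/85·τ²+-209/272·τ³=4239/1360

  seg 0: a=-1 b=2067/340 c=0 d=-367/340
  seg 1: a=4 b=483/170 c=-1101/340 d=56/85
  seg 2: a=2 b=-75/34 c=243/340 d=167/340
  seg 3: a=1 b=237/340 c=186/85 d=-209/272
  seg 4: a=5 b=39/170 c=-1647/680 d=549/1360
S(5) = 4239/1360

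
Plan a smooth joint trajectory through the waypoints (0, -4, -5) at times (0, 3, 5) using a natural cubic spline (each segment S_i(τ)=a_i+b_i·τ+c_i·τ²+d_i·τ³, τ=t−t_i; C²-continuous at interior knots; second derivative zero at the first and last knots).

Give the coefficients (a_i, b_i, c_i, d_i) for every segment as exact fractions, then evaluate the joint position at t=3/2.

  seg 0: a=0 b=-19/12 c=0 d=1/36
  seg 1: a=-4 b=-5/6 c=1/4 d=-1/24
S(3/2) = -73/32

Δ: Δ0=-4/3, Δ1=-1/2
row 1: diag=10, rhs=5; c'=1/5, d'=1/2
back: M1=1/2
M: M0=0, M1=1/2, M2=0
seg 0: a=0, c=M0/2=0, d=(M1−M0)/(6·3)=1/36, b=Δ0−h0·(2M0+M1)/6=-19/12
seg 1: a=-4, c=M1/2=1/4, d=(M2−M1)/(6·2)=-1/24, b=Δ1−h1·(2M1+M2)/6=-5/6
t_q=3/2 → seg 0, τ=3/2; S=0+-19/12·τ+0·τ²+1/36·τ³=-73/32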